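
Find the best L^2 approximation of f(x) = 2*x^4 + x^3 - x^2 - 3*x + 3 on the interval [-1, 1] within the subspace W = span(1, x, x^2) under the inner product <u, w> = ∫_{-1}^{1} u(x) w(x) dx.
g(x) = 5*x^2/7 - 12*x/5 + 99/35

The best approximation g ∈ W is the orthogonal projection of f onto W. Writing g = a_0 + a_1 x + a_2 x^2, the coefficients solve the normal equations G · a = b where
  G_{ij} = <φ_i, φ_j> and b_i = <f, φ_i>, with φ_0 = 1, φ_1 = x, φ_2 = x^2.
G =
  [2, 0, 2/3]
  [0, 2/3, 0]
  [2/3, 0, 2/5],
b = (92/15, -8/5, 76/35).
Solving gives a_0 = 99/35, a_1 = -12/5, a_2 = 5/7, so
  g(x) = 5*x^2/7 - 12*x/5 + 99/35.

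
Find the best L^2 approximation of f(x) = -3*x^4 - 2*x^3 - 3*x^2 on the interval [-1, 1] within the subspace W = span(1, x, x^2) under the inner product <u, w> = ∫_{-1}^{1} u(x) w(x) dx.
g(x) = -39*x^2/7 - 6*x/5 + 9/35

The best approximation g ∈ W is the orthogonal projection of f onto W. Writing g = a_0 + a_1 x + a_2 x^2, the coefficients solve the normal equations G · a = b where
  G_{ij} = <φ_i, φ_j> and b_i = <f, φ_i>, with φ_0 = 1, φ_1 = x, φ_2 = x^2.
G =
  [2, 0, 2/3]
  [0, 2/3, 0]
  [2/3, 0, 2/5],
b = (-16/5, -4/5, -72/35).
Solving gives a_0 = 9/35, a_1 = -6/5, a_2 = -39/7, so
  g(x) = -39*x^2/7 - 6*x/5 + 9/35.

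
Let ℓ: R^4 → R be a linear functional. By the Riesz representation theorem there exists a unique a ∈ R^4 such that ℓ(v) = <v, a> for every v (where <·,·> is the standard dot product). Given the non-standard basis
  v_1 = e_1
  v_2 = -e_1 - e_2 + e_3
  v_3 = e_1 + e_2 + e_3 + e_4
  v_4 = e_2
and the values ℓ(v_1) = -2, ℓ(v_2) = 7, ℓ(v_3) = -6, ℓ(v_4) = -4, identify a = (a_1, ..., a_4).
a = (-2, -4, 1, -1)

Write a = (a_1, ..., a_4) in the standard basis. For each basis vector v_i, ℓ(v_i) = <v_i, a> is a linear equation in the a_j's. Collect the n equations into a matrix system V a = ℓ, where row i of V is v_i (expressed in the standard basis). Since V is invertible (lower-triangular with 1s on the diagonal, up to permutation), solve by back-substitution:
  V =
[[1, 0, 0, 0],
 [-1, -1, 1, 0],
 [1, 1, 1, 1],
 [0, 1, 0, 0]]
  V a = (-2, 7, -6, -4)
Solving gives a = (-2, -4, 1, -1).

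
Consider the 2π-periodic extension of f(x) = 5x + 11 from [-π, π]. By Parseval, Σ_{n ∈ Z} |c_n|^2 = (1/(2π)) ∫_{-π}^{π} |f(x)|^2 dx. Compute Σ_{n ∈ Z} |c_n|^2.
Σ |c_n|^2 = 25π^2/3 + 121

Expand and integrate term by term over [-π, π]:
  ∫ (5x)^2 dx = 25·(2π^3/3); ∫ 2·5·(11)·x dx = 0 (odd integrand); ∫ 11^2 dx = 121·2π.
So (1/(2π)) ∫_{-π}^{π} (5x + 11)^2 dx = 25π^2/3 + 121 = 25π^2/3 + 121.
Parseval ⇒ Σ |c_n|^2 = 25π^2/3 + 121.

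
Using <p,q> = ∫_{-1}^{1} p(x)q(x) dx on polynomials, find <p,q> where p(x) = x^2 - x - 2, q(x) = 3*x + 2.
<p,q> = -26/3

Expand the product: p(x)·q(x) = 3*x^3 - x^2 - 8*x - 4.
∫_{-1}^{1} of each monomial x^k gives [2/(k+1) if k even, 0 if k odd]. Integrating term-by-term (or equivalently evaluating the antiderivative F(x) = 3*x^4/4 - x^3/3 - 4*x^2 - 4*x at the endpoints):
  F(1) − F(−1) = -91/12 − (13/12) = -26/3.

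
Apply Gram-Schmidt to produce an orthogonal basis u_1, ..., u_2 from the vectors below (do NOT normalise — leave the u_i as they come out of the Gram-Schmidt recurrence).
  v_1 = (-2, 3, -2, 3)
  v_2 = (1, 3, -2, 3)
Orthogonal basis:
  u_1 = (-2, 3, -2, 3)
  u_2 = (33/13, 9/13, -6/13, 9/13)

Apply the Gram-Schmidt recurrence
  u_1 = v_1
  u_i = v_i − Σ_{j<i} ((v_i · u_j) / (u_j · u_j)) · u_j.

Step by step this gives:
  u_1 = (-2, 3, -2, 3)
  u_2 = (33/13, 9/13, -6/13, 9/13)

Orthogonality check:
  u_2 · u_1 = 0 (should be 0)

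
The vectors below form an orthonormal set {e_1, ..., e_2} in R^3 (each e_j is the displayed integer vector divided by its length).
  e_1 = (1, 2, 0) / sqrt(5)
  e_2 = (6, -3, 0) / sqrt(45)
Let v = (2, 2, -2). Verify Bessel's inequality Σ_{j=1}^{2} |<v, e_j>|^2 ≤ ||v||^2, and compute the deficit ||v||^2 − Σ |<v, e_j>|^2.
Σ |<v, e_j>|^2 = 8; ||v||^2 = 12; deficit = 4

Write each e_j = u_j / sqrt(<u_j, u_j>) where u_j is the displayed integer vector. Then <v, e_j> = <v, u_j> / sqrt(<u_j, u_j>), so |<v, e_j>|^2 = <v, u_j>^2 / <u_j, u_j>.
Coefficients: <v, e_1> = 6/sqrt(5), <v, e_2> = 6/sqrt(45).
Square and sum: Σ |<v, e_j>|^2 = 8.
Compute ||v||^2 = v·v = 12.
Deficit = 12 − 8 = 4 ≥ 0, confirming Bessel's inequality. (The deficit equals ||v − Σ <v,e_j> e_j||^2, the squared distance from v to span{e_j}.)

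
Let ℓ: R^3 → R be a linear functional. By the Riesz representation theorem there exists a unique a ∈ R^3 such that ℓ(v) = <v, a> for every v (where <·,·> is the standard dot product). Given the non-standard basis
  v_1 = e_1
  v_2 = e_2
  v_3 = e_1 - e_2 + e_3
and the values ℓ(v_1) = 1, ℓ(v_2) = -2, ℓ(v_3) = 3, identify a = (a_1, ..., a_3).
a = (1, -2, 0)

Write a = (a_1, ..., a_3) in the standard basis. For each basis vector v_i, ℓ(v_i) = <v_i, a> is a linear equation in the a_j's. Collect the n equations into a matrix system V a = ℓ, where row i of V is v_i (expressed in the standard basis). Since V is invertible (lower-triangular with 1s on the diagonal, up to permutation), solve by back-substitution:
  V =
[[1, 0, 0],
 [0, 1, 0],
 [1, -1, 1]]
  V a = (1, -2, 3)
Solving gives a = (1, -2, 0).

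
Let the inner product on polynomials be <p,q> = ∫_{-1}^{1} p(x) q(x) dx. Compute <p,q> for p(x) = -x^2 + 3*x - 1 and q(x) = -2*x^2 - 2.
<p,q> = 112/15

Expand the product: p(x)·q(x) = 2*x^4 - 6*x^3 + 4*x^2 - 6*x + 2.
∫_{-1}^{1} of each monomial x^k gives [2/(k+1) if k even, 0 if k odd]. Integrating term-by-term (or equivalently evaluating the antiderivative F(x) = 2*x^5/5 - 3*x^4/2 + 4*x^3/3 - 3*x^2 + 2*x at the endpoints):
  F(1) − F(−1) = -23/30 − (-247/30) = 112/15.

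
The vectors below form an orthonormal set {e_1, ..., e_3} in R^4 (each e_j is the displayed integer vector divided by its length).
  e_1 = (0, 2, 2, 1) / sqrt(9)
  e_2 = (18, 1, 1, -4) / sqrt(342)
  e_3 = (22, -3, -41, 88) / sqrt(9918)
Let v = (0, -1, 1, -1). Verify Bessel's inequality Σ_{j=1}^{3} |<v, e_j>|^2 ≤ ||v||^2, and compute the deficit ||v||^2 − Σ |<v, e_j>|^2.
Σ |<v, e_j>|^2 = 51/29; ||v||^2 = 3; deficit = 36/29

Write each e_j = u_j / sqrt(<u_j, u_j>) where u_j is the displayed integer vector. Then <v, e_j> = <v, u_j> / sqrt(<u_j, u_j>), so |<v, e_j>|^2 = <v, u_j>^2 / <u_j, u_j>.
Coefficients: <v, e_1> = -1/sqrt(9), <v, e_2> = 4/sqrt(342), <v, e_3> = -126/sqrt(9918).
Square and sum: Σ |<v, e_j>|^2 = 51/29.
Compute ||v||^2 = v·v = 3.
Deficit = 3 − 51/29 = 36/29 ≥ 0, confirming Bessel's inequality. (The deficit equals ||v − Σ <v,e_j> e_j||^2, the squared distance from v to span{e_j}.)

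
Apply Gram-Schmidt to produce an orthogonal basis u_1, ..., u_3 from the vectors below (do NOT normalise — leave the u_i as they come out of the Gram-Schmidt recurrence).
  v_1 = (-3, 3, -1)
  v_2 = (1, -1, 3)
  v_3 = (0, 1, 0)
Orthogonal basis:
  u_1 = (-3, 3, -1)
  u_2 = (-8/19, 8/19, 48/19)
  u_3 = (1/2, 1/2, 0)

Apply the Gram-Schmidt recurrence
  u_1 = v_1
  u_i = v_i − Σ_{j<i} ((v_i · u_j) / (u_j · u_j)) · u_j.

Step by step this gives:
  u_1 = (-3, 3, -1)
  u_2 = (-8/19, 8/19, 48/19)
  u_3 = (1/2, 1/2, 0)

Orthogonality check:
  u_2 · u_1 = 0 (should be 0)
  u_3 · u_1 = 0 (should be 0)
  u_3 · u_2 = 0 (should be 0)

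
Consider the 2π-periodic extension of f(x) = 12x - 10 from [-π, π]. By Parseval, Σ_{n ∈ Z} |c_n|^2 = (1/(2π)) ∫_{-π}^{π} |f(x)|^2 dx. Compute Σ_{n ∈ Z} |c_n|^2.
Σ |c_n|^2 = 48π^2 + 100

Expand and integrate term by term over [-π, π]:
  ∫ (12x)^2 dx = 144·(2π^3/3); ∫ 2·12·(-10)·x dx = 0 (odd integrand); ∫ (-10)^2 dx = 100·2π.
So (1/(2π)) ∫_{-π}^{π} (12x - 10)^2 dx = 144π^2/3 + 100 = 48π^2 + 100.
Parseval ⇒ Σ |c_n|^2 = 48π^2 + 100.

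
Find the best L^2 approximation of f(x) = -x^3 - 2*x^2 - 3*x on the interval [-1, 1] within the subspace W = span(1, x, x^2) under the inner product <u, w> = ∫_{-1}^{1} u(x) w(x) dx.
g(x) = -2*x^2 - 18*x/5

The best approximation g ∈ W is the orthogonal projection of f onto W. Writing g = a_0 + a_1 x + a_2 x^2, the coefficients solve the normal equations G · a = b where
  G_{ij} = <φ_i, φ_j> and b_i = <f, φ_i>, with φ_0 = 1, φ_1 = x, φ_2 = x^2.
G =
  [2, 0, 2/3]
  [0, 2/3, 0]
  [2/3, 0, 2/5],
b = (-4/3, -12/5, -4/5).
Solving gives a_0 = 0, a_1 = -18/5, a_2 = -2, so
  g(x) = -2*x^2 - 18*x/5.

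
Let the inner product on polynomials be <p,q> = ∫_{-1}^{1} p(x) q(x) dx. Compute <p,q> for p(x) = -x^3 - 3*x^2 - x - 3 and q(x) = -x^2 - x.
<p,q> = 64/15

Expand the product: p(x)·q(x) = x^5 + 4*x^4 + 4*x^3 + 4*x^2 + 3*x.
∫_{-1}^{1} of each monomial x^k gives [2/(k+1) if k even, 0 if k odd]. Integrating term-by-term (or equivalently evaluating the antiderivative F(x) = x^6/6 + 4*x^5/5 + x^4 + 4*x^3/3 + 3*x^2/2 at the endpoints):
  F(1) − F(−1) = 24/5 − (8/15) = 64/15.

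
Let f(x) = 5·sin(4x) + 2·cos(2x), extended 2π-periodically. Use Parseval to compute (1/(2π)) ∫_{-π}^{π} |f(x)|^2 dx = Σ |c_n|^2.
Σ |c_n|^2 = 29/2

Expand |f|^2 and use orthogonality of {sin(nx), cos(mx)} on [-π, π]:
  ∫_{-π}^{π} sin(nx)^2 dx = π, ∫ cos(mx)^2 dx = π, and cross terms integrate to 0.
So ∫_{-π}^{π} f(x)^2 dx = 5^2 · π + 2^2 · π = (25 + 4)π.
Divide by 2π: (25 + 4)/2 = 29/2.
By Parseval, this equals Σ |c_n|^2.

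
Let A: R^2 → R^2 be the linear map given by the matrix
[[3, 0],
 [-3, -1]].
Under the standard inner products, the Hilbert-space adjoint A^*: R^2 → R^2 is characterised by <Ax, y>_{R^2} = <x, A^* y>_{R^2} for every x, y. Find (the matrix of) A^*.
A^* = A^T =
[[3, -3],
 [0, -1]]

For real matrices with standard dot products, the defining identity <Ax, y> = <x, A^* y> gives (Ax)^T y = x^T (A^*) y, i.e. x^T A^T y = x^T (A^*) y. Since this holds for all x, y, we must have A^* = A^T. Therefore
A^* =
[[3, -3],
 [0, -1]].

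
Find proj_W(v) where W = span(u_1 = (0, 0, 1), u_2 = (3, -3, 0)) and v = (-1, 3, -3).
proj_W(v) = (-2, 2, -3)

Set up U = [u_1 | ... | u_2] ∈ R^(3×2). The projector onto W = col(U) is P = U (U^T U)^(-1) U^T.
Compute U^T U =
  [1, 0]
  [0, 18],
and U^T v = (-3, -12).
Solve U^T U · c = U^T v for the coefficients: c = (-3, -2/3). The projection is proj_W(v) = U c.
Check: (v - proj_W(v)) · u_1 = 0  (should be 0).
Check: (v - proj_W(v)) · u_2 = 0  (should be 0).
Result: proj_W(v) = (-2, 2, -3).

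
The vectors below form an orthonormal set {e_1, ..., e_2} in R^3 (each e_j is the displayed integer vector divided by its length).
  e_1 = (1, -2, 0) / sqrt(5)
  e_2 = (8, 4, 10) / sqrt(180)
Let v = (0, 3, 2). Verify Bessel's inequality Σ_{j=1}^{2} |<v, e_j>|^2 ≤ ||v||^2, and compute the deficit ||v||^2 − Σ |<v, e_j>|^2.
Σ |<v, e_j>|^2 = 116/9; ||v||^2 = 13; deficit = 1/9

Write each e_j = u_j / sqrt(<u_j, u_j>) where u_j is the displayed integer vector. Then <v, e_j> = <v, u_j> / sqrt(<u_j, u_j>), so |<v, e_j>|^2 = <v, u_j>^2 / <u_j, u_j>.
Coefficients: <v, e_1> = -6/sqrt(5), <v, e_2> = 32/sqrt(180).
Square and sum: Σ |<v, e_j>|^2 = 116/9.
Compute ||v||^2 = v·v = 13.
Deficit = 13 − 116/9 = 1/9 ≥ 0, confirming Bessel's inequality. (The deficit equals ||v − Σ <v,e_j> e_j||^2, the squared distance from v to span{e_j}.)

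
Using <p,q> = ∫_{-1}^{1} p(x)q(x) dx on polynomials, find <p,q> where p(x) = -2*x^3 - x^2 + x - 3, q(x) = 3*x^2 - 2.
<p,q> = 92/15

Expand the product: p(x)·q(x) = -6*x^5 - 3*x^4 + 7*x^3 - 7*x^2 - 2*x + 6.
∫_{-1}^{1} of each monomial x^k gives [2/(k+1) if k even, 0 if k odd]. Integrating term-by-term (or equivalently evaluating the antiderivative F(x) = -x^6 - 3*x^5/5 + 7*x^4/4 - 7*x^3/3 - x^2 + 6*x at the endpoints):
  F(1) − F(−1) = 169/60 − (-199/60) = 92/15.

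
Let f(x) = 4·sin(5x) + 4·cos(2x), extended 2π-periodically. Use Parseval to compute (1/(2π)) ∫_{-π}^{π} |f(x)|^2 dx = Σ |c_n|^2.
Σ |c_n|^2 = 16

Expand |f|^2 and use orthogonality of {sin(nx), cos(mx)} on [-π, π]:
  ∫_{-π}^{π} sin(nx)^2 dx = π, ∫ cos(mx)^2 dx = π, and cross terms integrate to 0.
So ∫_{-π}^{π} f(x)^2 dx = 4^2 · π + 4^2 · π = (16 + 16)π.
Divide by 2π: (16 + 16)/2 = 16.
By Parseval, this equals Σ |c_n|^2.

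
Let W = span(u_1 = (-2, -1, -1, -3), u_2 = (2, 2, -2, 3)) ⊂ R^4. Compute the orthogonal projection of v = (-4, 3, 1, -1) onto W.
proj_W(v) = (-70/73, -42/73, -14/73, -105/73)

Set up U = [u_1 | ... | u_2] ∈ R^(4×2). The projector onto W = col(U) is P = U (U^T U)^(-1) U^T.
Compute U^T U =
  [15, -13]
  [-13, 21],
and U^T v = (7, -7).
Solve U^T U · c = U^T v for the coefficients: c = (28/73, -7/73). The projection is proj_W(v) = U c.
Check: (v - proj_W(v)) · u_1 = 0  (should be 0).
Check: (v - proj_W(v)) · u_2 = 0  (should be 0).
Result: proj_W(v) = (-70/73, -42/73, -14/73, -105/73).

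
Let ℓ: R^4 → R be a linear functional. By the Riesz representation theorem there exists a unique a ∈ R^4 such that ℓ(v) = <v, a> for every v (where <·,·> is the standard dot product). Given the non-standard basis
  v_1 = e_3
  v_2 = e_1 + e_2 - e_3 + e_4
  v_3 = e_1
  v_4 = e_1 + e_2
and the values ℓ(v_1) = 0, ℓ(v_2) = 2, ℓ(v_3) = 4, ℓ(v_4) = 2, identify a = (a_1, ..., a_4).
a = (4, -2, 0, 0)

Write a = (a_1, ..., a_4) in the standard basis. For each basis vector v_i, ℓ(v_i) = <v_i, a> is a linear equation in the a_j's. Collect the n equations into a matrix system V a = ℓ, where row i of V is v_i (expressed in the standard basis). Since V is invertible (lower-triangular with 1s on the diagonal, up to permutation), solve by back-substitution:
  V =
[[0, 0, 1, 0],
 [1, 1, -1, 1],
 [1, 0, 0, 0],
 [1, 1, 0, 0]]
  V a = (0, 2, 4, 2)
Solving gives a = (4, -2, 0, 0).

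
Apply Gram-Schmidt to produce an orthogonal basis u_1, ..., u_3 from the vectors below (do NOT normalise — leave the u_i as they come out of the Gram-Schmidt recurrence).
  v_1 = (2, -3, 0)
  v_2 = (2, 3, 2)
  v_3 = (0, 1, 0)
Orthogonal basis:
  u_1 = (2, -3, 0)
  u_2 = (36/13, 24/13, 2)
  u_3 = (6/49, 4/49, -12/49)

Apply the Gram-Schmidt recurrence
  u_1 = v_1
  u_i = v_i − Σ_{j<i} ((v_i · u_j) / (u_j · u_j)) · u_j.

Step by step this gives:
  u_1 = (2, -3, 0)
  u_2 = (36/13, 24/13, 2)
  u_3 = (6/49, 4/49, -12/49)

Orthogonality check:
  u_2 · u_1 = 0 (should be 0)
  u_3 · u_1 = 0 (should be 0)
  u_3 · u_2 = 0 (should be 0)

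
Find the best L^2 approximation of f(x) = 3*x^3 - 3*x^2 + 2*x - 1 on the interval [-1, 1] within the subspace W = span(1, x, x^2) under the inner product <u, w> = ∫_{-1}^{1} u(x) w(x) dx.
g(x) = -3*x^2 + 19*x/5 - 1

The best approximation g ∈ W is the orthogonal projection of f onto W. Writing g = a_0 + a_1 x + a_2 x^2, the coefficients solve the normal equations G · a = b where
  G_{ij} = <φ_i, φ_j> and b_i = <f, φ_i>, with φ_0 = 1, φ_1 = x, φ_2 = x^2.
G =
  [2, 0, 2/3]
  [0, 2/3, 0]
  [2/3, 0, 2/5],
b = (-4, 38/15, -28/15).
Solving gives a_0 = -1, a_1 = 19/5, a_2 = -3, so
  g(x) = -3*x^2 + 19*x/5 - 1.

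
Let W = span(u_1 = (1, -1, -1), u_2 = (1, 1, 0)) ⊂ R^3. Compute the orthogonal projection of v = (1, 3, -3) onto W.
proj_W(v) = (7/3, 5/3, -1/3)

Set up U = [u_1 | ... | u_2] ∈ R^(3×2). The projector onto W = col(U) is P = U (U^T U)^(-1) U^T.
Compute U^T U =
  [3, 0]
  [0, 2],
and U^T v = (1, 4).
Solve U^T U · c = U^T v for the coefficients: c = (1/3, 2). The projection is proj_W(v) = U c.
Check: (v - proj_W(v)) · u_1 = 0  (should be 0).
Check: (v - proj_W(v)) · u_2 = 0  (should be 0).
Result: proj_W(v) = (7/3, 5/3, -1/3).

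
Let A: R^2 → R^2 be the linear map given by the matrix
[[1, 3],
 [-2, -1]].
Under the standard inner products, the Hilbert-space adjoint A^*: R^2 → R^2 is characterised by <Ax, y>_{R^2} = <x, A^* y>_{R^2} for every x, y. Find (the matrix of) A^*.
A^* = A^T =
[[1, -2],
 [3, -1]]

For real matrices with standard dot products, the defining identity <Ax, y> = <x, A^* y> gives (Ax)^T y = x^T (A^*) y, i.e. x^T A^T y = x^T (A^*) y. Since this holds for all x, y, we must have A^* = A^T. Therefore
A^* =
[[1, -2],
 [3, -1]].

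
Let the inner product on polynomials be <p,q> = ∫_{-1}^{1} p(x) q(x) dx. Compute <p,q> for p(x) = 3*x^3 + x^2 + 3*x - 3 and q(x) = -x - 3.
<p,q> = 64/5

Expand the product: p(x)·q(x) = -3*x^4 - 10*x^3 - 6*x^2 - 6*x + 9.
∫_{-1}^{1} of each monomial x^k gives [2/(k+1) if k even, 0 if k odd]. Integrating term-by-term (or equivalently evaluating the antiderivative F(x) = -3*x^5/5 - 5*x^4/2 - 2*x^3 - 3*x^2 + 9*x at the endpoints):
  F(1) − F(−1) = 9/10 − (-119/10) = 64/5.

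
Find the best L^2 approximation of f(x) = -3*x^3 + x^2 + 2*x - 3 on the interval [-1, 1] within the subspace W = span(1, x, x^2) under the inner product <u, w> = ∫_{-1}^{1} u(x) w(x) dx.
g(x) = x^2 + x/5 - 3

The best approximation g ∈ W is the orthogonal projection of f onto W. Writing g = a_0 + a_1 x + a_2 x^2, the coefficients solve the normal equations G · a = b where
  G_{ij} = <φ_i, φ_j> and b_i = <f, φ_i>, with φ_0 = 1, φ_1 = x, φ_2 = x^2.
G =
  [2, 0, 2/3]
  [0, 2/3, 0]
  [2/3, 0, 2/5],
b = (-16/3, 2/15, -8/5).
Solving gives a_0 = -3, a_1 = 1/5, a_2 = 1, so
  g(x) = x^2 + x/5 - 3.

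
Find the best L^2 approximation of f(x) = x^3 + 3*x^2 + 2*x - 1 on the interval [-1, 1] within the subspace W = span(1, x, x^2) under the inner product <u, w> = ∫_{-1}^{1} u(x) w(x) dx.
g(x) = 3*x^2 + 13*x/5 - 1

The best approximation g ∈ W is the orthogonal projection of f onto W. Writing g = a_0 + a_1 x + a_2 x^2, the coefficients solve the normal equations G · a = b where
  G_{ij} = <φ_i, φ_j> and b_i = <f, φ_i>, with φ_0 = 1, φ_1 = x, φ_2 = x^2.
G =
  [2, 0, 2/3]
  [0, 2/3, 0]
  [2/3, 0, 2/5],
b = (0, 26/15, 8/15).
Solving gives a_0 = -1, a_1 = 13/5, a_2 = 3, so
  g(x) = 3*x^2 + 13*x/5 - 1.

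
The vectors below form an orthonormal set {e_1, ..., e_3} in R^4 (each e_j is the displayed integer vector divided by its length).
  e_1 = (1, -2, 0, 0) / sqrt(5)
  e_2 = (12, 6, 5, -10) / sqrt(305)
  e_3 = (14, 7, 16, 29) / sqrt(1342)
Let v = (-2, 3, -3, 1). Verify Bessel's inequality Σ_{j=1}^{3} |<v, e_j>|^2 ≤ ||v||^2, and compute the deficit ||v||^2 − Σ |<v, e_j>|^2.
Σ |<v, e_j>|^2 = 181/11; ||v||^2 = 23; deficit = 72/11

Write each e_j = u_j / sqrt(<u_j, u_j>) where u_j is the displayed integer vector. Then <v, e_j> = <v, u_j> / sqrt(<u_j, u_j>), so |<v, e_j>|^2 = <v, u_j>^2 / <u_j, u_j>.
Coefficients: <v, e_1> = -8/sqrt(5), <v, e_2> = -31/sqrt(305), <v, e_3> = -26/sqrt(1342).
Square and sum: Σ |<v, e_j>|^2 = 181/11.
Compute ||v||^2 = v·v = 23.
Deficit = 23 − 181/11 = 72/11 ≥ 0, confirming Bessel's inequality. (The deficit equals ||v − Σ <v,e_j> e_j||^2, the squared distance from v to span{e_j}.)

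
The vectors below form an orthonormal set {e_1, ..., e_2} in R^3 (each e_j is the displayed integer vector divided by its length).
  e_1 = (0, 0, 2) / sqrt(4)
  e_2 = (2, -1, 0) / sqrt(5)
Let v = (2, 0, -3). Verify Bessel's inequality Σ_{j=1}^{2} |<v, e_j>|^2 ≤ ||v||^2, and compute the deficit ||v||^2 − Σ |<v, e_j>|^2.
Σ |<v, e_j>|^2 = 61/5; ||v||^2 = 13; deficit = 4/5

Write each e_j = u_j / sqrt(<u_j, u_j>) where u_j is the displayed integer vector. Then <v, e_j> = <v, u_j> / sqrt(<u_j, u_j>), so |<v, e_j>|^2 = <v, u_j>^2 / <u_j, u_j>.
Coefficients: <v, e_1> = -6/sqrt(4), <v, e_2> = 4/sqrt(5).
Square and sum: Σ |<v, e_j>|^2 = 61/5.
Compute ||v||^2 = v·v = 13.
Deficit = 13 − 61/5 = 4/5 ≥ 0, confirming Bessel's inequality. (The deficit equals ||v − Σ <v,e_j> e_j||^2, the squared distance from v to span{e_j}.)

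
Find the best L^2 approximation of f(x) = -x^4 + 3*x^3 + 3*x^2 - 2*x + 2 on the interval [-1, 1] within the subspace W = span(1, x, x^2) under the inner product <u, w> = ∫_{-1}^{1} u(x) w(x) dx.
g(x) = 15*x^2/7 - x/5 + 73/35

The best approximation g ∈ W is the orthogonal projection of f onto W. Writing g = a_0 + a_1 x + a_2 x^2, the coefficients solve the normal equations G · a = b where
  G_{ij} = <φ_i, φ_j> and b_i = <f, φ_i>, with φ_0 = 1, φ_1 = x, φ_2 = x^2.
G =
  [2, 0, 2/3]
  [0, 2/3, 0]
  [2/3, 0, 2/5],
b = (28/5, -2/15, 236/105).
Solving gives a_0 = 73/35, a_1 = -1/5, a_2 = 15/7, so
  g(x) = 15*x^2/7 - x/5 + 73/35.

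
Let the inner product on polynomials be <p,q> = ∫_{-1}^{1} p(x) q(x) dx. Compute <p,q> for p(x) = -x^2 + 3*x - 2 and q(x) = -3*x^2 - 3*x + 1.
<p,q> = -82/15

Expand the product: p(x)·q(x) = 3*x^4 - 6*x^3 - 4*x^2 + 9*x - 2.
∫_{-1}^{1} of each monomial x^k gives [2/(k+1) if k even, 0 if k odd]. Integrating term-by-term (or equivalently evaluating the antiderivative F(x) = 3*x^5/5 - 3*x^4/2 - 4*x^3/3 + 9*x^2/2 - 2*x at the endpoints):
  F(1) − F(−1) = 4/15 − (86/15) = -82/15.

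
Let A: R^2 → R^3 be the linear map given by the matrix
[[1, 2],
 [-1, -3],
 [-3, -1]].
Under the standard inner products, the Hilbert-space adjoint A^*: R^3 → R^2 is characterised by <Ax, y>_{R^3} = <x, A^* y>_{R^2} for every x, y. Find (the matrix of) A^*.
A^* = A^T =
[[1, -1, -3],
 [2, -3, -1]]

For real matrices with standard dot products, the defining identity <Ax, y> = <x, A^* y> gives (Ax)^T y = x^T (A^*) y, i.e. x^T A^T y = x^T (A^*) y. Since this holds for all x, y, we must have A^* = A^T. Therefore
A^* =
[[1, -1, -3],
 [2, -3, -1]].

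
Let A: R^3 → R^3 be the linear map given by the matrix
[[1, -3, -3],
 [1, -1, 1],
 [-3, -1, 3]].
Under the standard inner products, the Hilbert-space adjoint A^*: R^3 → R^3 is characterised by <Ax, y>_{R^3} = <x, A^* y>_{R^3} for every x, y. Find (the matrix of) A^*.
A^* = A^T =
[[1, 1, -3],
 [-3, -1, -1],
 [-3, 1, 3]]

For real matrices with standard dot products, the defining identity <Ax, y> = <x, A^* y> gives (Ax)^T y = x^T (A^*) y, i.e. x^T A^T y = x^T (A^*) y. Since this holds for all x, y, we must have A^* = A^T. Therefore
A^* =
[[1, 1, -3],
 [-3, -1, -1],
 [-3, 1, 3]].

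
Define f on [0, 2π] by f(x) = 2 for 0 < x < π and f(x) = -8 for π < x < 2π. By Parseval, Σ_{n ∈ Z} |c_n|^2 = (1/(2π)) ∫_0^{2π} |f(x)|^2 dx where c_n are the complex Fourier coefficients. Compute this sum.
Σ |c_n|^2 = 34

Parseval equates the L^2 energy of f (normalised by 1/(2π)) with the ℓ^2 sum of its Fourier coefficients: (1/(2π)) ∫_0^{2π} |f|^2 = Σ |c_n|^2.
Compute the left side: (1/(2π)) [∫_0^π 2^2 dx + ∫_π^{2π} (-8)^2 dx] = (1/(2π)) · (4π + 64π) = (4 + 64)/2 = 34.
So Σ_{n ∈ Z} |c_n|^2 = 34.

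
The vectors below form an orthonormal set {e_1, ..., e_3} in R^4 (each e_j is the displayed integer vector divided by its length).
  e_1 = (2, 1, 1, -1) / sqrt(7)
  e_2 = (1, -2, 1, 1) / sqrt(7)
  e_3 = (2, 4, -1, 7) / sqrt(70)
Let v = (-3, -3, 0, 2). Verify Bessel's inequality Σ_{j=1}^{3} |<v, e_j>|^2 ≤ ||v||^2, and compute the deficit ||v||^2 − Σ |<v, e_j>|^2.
Σ |<v, e_j>|^2 = 738/35; ||v||^2 = 22; deficit = 32/35

Write each e_j = u_j / sqrt(<u_j, u_j>) where u_j is the displayed integer vector. Then <v, e_j> = <v, u_j> / sqrt(<u_j, u_j>), so |<v, e_j>|^2 = <v, u_j>^2 / <u_j, u_j>.
Coefficients: <v, e_1> = -11/sqrt(7), <v, e_2> = 5/sqrt(7), <v, e_3> = -4/sqrt(70).
Square and sum: Σ |<v, e_j>|^2 = 738/35.
Compute ||v||^2 = v·v = 22.
Deficit = 22 − 738/35 = 32/35 ≥ 0, confirming Bessel's inequality. (The deficit equals ||v − Σ <v,e_j> e_j||^2, the squared distance from v to span{e_j}.)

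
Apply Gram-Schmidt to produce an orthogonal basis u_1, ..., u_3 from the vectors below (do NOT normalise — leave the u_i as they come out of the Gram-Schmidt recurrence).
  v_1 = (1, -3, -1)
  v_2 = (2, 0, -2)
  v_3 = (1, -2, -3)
Orthogonal basis:
  u_1 = (1, -3, -1)
  u_2 = (18/11, 12/11, -18/11)
  u_3 = (-1, 0, -1)

Apply the Gram-Schmidt recurrence
  u_1 = v_1
  u_i = v_i − Σ_{j<i} ((v_i · u_j) / (u_j · u_j)) · u_j.

Step by step this gives:
  u_1 = (1, -3, -1)
  u_2 = (18/11, 12/11, -18/11)
  u_3 = (-1, 0, -1)

Orthogonality check:
  u_2 · u_1 = 0 (should be 0)
  u_3 · u_1 = 0 (should be 0)
  u_3 · u_2 = 0 (should be 0)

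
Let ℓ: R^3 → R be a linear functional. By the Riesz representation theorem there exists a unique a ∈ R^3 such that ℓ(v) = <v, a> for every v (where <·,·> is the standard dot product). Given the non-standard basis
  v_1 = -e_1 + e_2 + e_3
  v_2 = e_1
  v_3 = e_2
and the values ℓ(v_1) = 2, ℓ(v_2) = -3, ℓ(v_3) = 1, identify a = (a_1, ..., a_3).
a = (-3, 1, -2)

Write a = (a_1, ..., a_3) in the standard basis. For each basis vector v_i, ℓ(v_i) = <v_i, a> is a linear equation in the a_j's. Collect the n equations into a matrix system V a = ℓ, where row i of V is v_i (expressed in the standard basis). Since V is invertible (lower-triangular with 1s on the diagonal, up to permutation), solve by back-substitution:
  V =
[[-1, 1, 1],
 [1, 0, 0],
 [0, 1, 0]]
  V a = (2, -3, 1)
Solving gives a = (-3, 1, -2).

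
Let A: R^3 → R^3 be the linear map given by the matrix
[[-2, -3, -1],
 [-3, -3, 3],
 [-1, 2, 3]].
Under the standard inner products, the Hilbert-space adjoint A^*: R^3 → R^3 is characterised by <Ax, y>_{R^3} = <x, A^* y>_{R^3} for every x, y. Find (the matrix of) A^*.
A^* = A^T =
[[-2, -3, -1],
 [-3, -3, 2],
 [-1, 3, 3]]

For real matrices with standard dot products, the defining identity <Ax, y> = <x, A^* y> gives (Ax)^T y = x^T (A^*) y, i.e. x^T A^T y = x^T (A^*) y. Since this holds for all x, y, we must have A^* = A^T. Therefore
A^* =
[[-2, -3, -1],
 [-3, -3, 2],
 [-1, 3, 3]].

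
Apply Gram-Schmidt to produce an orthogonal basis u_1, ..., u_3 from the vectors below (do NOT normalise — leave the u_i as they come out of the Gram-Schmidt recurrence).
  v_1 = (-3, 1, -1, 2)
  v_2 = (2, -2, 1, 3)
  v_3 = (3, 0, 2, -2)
Orthogonal basis:
  u_1 = (-3, 1, -1, 2)
  u_2 = (7/5, -9/5, 4/5, 17/5)
  u_3 = (7/87, 26/29, 91/87, 17/87)

Apply the Gram-Schmidt recurrence
  u_1 = v_1
  u_i = v_i − Σ_{j<i} ((v_i · u_j) / (u_j · u_j)) · u_j.

Step by step this gives:
  u_1 = (-3, 1, -1, 2)
  u_2 = (7/5, -9/5, 4/5, 17/5)
  u_3 = (7/87, 26/29, 91/87, 17/87)

Orthogonality check:
  u_2 · u_1 = 0 (should be 0)
  u_3 · u_1 = 0 (should be 0)
  u_3 · u_2 = 0 (should be 0)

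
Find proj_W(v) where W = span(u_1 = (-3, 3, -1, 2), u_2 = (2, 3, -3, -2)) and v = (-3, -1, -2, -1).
proj_W(v) = (-272/297, 41/66, -53/594, 193/297)

Set up U = [u_1 | ... | u_2] ∈ R^(4×2). The projector onto W = col(U) is P = U (U^T U)^(-1) U^T.
Compute U^T U =
  [23, 2]
  [2, 26],
and U^T v = (6, -1).
Solve U^T U · c = U^T v for the coefficients: c = (79/297, -35/594). The projection is proj_W(v) = U c.
Check: (v - proj_W(v)) · u_1 = 0  (should be 0).
Check: (v - proj_W(v)) · u_2 = 0  (should be 0).
Result: proj_W(v) = (-272/297, 41/66, -53/594, 193/297).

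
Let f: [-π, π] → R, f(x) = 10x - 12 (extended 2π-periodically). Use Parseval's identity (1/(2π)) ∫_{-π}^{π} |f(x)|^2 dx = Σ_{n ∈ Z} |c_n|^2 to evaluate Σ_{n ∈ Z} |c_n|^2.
Σ |c_n|^2 = 100π^2/3 + 144

Expand and integrate term by term over [-π, π]:
  ∫ (10x)^2 dx = 100·(2π^3/3); ∫ 2·10·(-12)·x dx = 0 (odd integrand); ∫ (-12)^2 dx = 144·2π.
So (1/(2π)) ∫_{-π}^{π} (10x - 12)^2 dx = 100π^2/3 + 144 = 100π^2/3 + 144.
Parseval ⇒ Σ |c_n|^2 = 100π^2/3 + 144.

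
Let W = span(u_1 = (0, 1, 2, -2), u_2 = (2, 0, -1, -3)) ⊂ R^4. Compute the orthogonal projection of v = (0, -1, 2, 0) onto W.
proj_W(v) = (-6/11, 5/11, 13/11, -1/11)

Set up U = [u_1 | ... | u_2] ∈ R^(4×2). The projector onto W = col(U) is P = U (U^T U)^(-1) U^T.
Compute U^T U =
  [9, 4]
  [4, 14],
and U^T v = (3, -2).
Solve U^T U · c = U^T v for the coefficients: c = (5/11, -3/11). The projection is proj_W(v) = U c.
Check: (v - proj_W(v)) · u_1 = 0  (should be 0).
Check: (v - proj_W(v)) · u_2 = 0  (should be 0).
Result: proj_W(v) = (-6/11, 5/11, 13/11, -1/11).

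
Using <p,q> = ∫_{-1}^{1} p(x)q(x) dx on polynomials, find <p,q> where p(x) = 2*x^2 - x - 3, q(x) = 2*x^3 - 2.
<p,q> = 128/15

Expand the product: p(x)·q(x) = 4*x^5 - 2*x^4 - 6*x^3 - 4*x^2 + 2*x + 6.
∫_{-1}^{1} of each monomial x^k gives [2/(k+1) if k even, 0 if k odd]. Integrating term-by-term (or equivalently evaluating the antiderivative F(x) = 2*x^6/3 - 2*x^5/5 - 3*x^4/2 - 4*x^3/3 + x^2 + 6*x at the endpoints):
  F(1) − F(−1) = 133/30 − (-41/10) = 128/15.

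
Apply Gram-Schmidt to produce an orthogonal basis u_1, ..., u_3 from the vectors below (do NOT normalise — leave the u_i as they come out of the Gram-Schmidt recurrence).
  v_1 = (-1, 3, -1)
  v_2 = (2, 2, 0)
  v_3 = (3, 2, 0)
Orthogonal basis:
  u_1 = (-1, 3, -1)
  u_2 = (26/11, 10/11, 4/11)
  u_3 = (1/18, -1/18, -2/9)

Apply the Gram-Schmidt recurrence
  u_1 = v_1
  u_i = v_i − Σ_{j<i} ((v_i · u_j) / (u_j · u_j)) · u_j.

Step by step this gives:
  u_1 = (-1, 3, -1)
  u_2 = (26/11, 10/11, 4/11)
  u_3 = (1/18, -1/18, -2/9)

Orthogonality check:
  u_2 · u_1 = 0 (should be 0)
  u_3 · u_1 = 0 (should be 0)
  u_3 · u_2 = 0 (should be 0)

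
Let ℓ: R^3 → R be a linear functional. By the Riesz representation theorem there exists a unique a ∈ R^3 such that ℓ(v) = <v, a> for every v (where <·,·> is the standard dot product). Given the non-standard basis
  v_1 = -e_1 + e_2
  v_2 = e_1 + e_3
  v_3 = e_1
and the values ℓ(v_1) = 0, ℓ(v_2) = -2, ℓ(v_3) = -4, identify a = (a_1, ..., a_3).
a = (-4, -4, 2)

Write a = (a_1, ..., a_3) in the standard basis. For each basis vector v_i, ℓ(v_i) = <v_i, a> is a linear equation in the a_j's. Collect the n equations into a matrix system V a = ℓ, where row i of V is v_i (expressed in the standard basis). Since V is invertible (lower-triangular with 1s on the diagonal, up to permutation), solve by back-substitution:
  V =
[[-1, 1, 0],
 [1, 0, 1],
 [1, 0, 0]]
  V a = (0, -2, -4)
Solving gives a = (-4, -4, 2).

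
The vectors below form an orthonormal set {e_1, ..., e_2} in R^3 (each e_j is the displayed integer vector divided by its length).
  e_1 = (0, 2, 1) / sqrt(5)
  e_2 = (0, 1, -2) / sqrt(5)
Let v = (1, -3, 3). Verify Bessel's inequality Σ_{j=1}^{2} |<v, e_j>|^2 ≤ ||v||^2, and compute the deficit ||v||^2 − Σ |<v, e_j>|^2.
Σ |<v, e_j>|^2 = 18; ||v||^2 = 19; deficit = 1

Write each e_j = u_j / sqrt(<u_j, u_j>) where u_j is the displayed integer vector. Then <v, e_j> = <v, u_j> / sqrt(<u_j, u_j>), so |<v, e_j>|^2 = <v, u_j>^2 / <u_j, u_j>.
Coefficients: <v, e_1> = -3/sqrt(5), <v, e_2> = -9/sqrt(5).
Square and sum: Σ |<v, e_j>|^2 = 18.
Compute ||v||^2 = v·v = 19.
Deficit = 19 − 18 = 1 ≥ 0, confirming Bessel's inequality. (The deficit equals ||v − Σ <v,e_j> e_j||^2, the squared distance from v to span{e_j}.)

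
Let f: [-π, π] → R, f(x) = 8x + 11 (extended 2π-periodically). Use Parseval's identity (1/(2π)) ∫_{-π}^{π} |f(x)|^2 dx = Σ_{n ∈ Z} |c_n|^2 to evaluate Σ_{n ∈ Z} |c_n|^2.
Σ |c_n|^2 = 64π^2/3 + 121

Expand and integrate term by term over [-π, π]:
  ∫ (8x)^2 dx = 64·(2π^3/3); ∫ 2·8·(11)·x dx = 0 (odd integrand); ∫ 11^2 dx = 121·2π.
So (1/(2π)) ∫_{-π}^{π} (8x + 11)^2 dx = 64π^2/3 + 121 = 64π^2/3 + 121.
Parseval ⇒ Σ |c_n|^2 = 64π^2/3 + 121.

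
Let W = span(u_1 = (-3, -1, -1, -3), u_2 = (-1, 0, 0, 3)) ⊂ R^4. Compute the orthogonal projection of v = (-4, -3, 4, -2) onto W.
proj_W(v) = (-134/41, -79/82, -79/82, -72/41)

Set up U = [u_1 | ... | u_2] ∈ R^(4×2). The projector onto W = col(U) is P = U (U^T U)^(-1) U^T.
Compute U^T U =
  [20, -6]
  [-6, 10],
and U^T v = (17, -2).
Solve U^T U · c = U^T v for the coefficients: c = (79/82, 31/82). The projection is proj_W(v) = U c.
Check: (v - proj_W(v)) · u_1 = 0  (should be 0).
Check: (v - proj_W(v)) · u_2 = 0  (should be 0).
Result: proj_W(v) = (-134/41, -79/82, -79/82, -72/41).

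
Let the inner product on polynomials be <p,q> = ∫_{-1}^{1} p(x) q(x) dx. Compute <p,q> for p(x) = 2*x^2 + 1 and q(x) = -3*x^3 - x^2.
<p,q> = -22/15

Expand the product: p(x)·q(x) = -6*x^5 - 2*x^4 - 3*x^3 - x^2.
∫_{-1}^{1} of each monomial x^k gives [2/(k+1) if k even, 0 if k odd]. Integrating term-by-term (or equivalently evaluating the antiderivative F(x) = -x^6 - 2*x^5/5 - 3*x^4/4 - x^3/3 at the endpoints):
  F(1) − F(−1) = -149/60 − (-61/60) = -22/15.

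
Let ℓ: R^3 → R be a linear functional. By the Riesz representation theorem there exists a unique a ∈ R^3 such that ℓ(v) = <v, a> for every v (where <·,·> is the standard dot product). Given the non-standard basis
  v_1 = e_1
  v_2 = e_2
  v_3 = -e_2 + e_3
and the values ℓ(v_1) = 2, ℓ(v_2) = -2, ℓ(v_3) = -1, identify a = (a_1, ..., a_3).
a = (2, -2, -3)

Write a = (a_1, ..., a_3) in the standard basis. For each basis vector v_i, ℓ(v_i) = <v_i, a> is a linear equation in the a_j's. Collect the n equations into a matrix system V a = ℓ, where row i of V is v_i (expressed in the standard basis). Since V is invertible (lower-triangular with 1s on the diagonal, up to permutation), solve by back-substitution:
  V =
[[1, 0, 0],
 [0, 1, 0],
 [0, -1, 1]]
  V a = (2, -2, -1)
Solving gives a = (2, -2, -3).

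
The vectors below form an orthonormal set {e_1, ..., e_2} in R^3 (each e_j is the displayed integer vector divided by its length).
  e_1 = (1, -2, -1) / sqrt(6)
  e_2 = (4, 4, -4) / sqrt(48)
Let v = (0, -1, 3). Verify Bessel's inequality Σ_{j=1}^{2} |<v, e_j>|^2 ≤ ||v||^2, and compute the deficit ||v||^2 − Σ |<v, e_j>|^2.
Σ |<v, e_j>|^2 = 11/2; ||v||^2 = 10; deficit = 9/2

Write each e_j = u_j / sqrt(<u_j, u_j>) where u_j is the displayed integer vector. Then <v, e_j> = <v, u_j> / sqrt(<u_j, u_j>), so |<v, e_j>|^2 = <v, u_j>^2 / <u_j, u_j>.
Coefficients: <v, e_1> = -1/sqrt(6), <v, e_2> = -16/sqrt(48).
Square and sum: Σ |<v, e_j>|^2 = 11/2.
Compute ||v||^2 = v·v = 10.
Deficit = 10 − 11/2 = 9/2 ≥ 0, confirming Bessel's inequality. (The deficit equals ||v − Σ <v,e_j> e_j||^2, the squared distance from v to span{e_j}.)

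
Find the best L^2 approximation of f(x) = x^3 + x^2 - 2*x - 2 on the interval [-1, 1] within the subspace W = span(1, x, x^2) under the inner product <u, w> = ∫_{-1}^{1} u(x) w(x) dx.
g(x) = x^2 - 7*x/5 - 2

The best approximation g ∈ W is the orthogonal projection of f onto W. Writing g = a_0 + a_1 x + a_2 x^2, the coefficients solve the normal equations G · a = b where
  G_{ij} = <φ_i, φ_j> and b_i = <f, φ_i>, with φ_0 = 1, φ_1 = x, φ_2 = x^2.
G =
  [2, 0, 2/3]
  [0, 2/3, 0]
  [2/3, 0, 2/5],
b = (-10/3, -14/15, -14/15).
Solving gives a_0 = -2, a_1 = -7/5, a_2 = 1, so
  g(x) = x^2 - 7*x/5 - 2.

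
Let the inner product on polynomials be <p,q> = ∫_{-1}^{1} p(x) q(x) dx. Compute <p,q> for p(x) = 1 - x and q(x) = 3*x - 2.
<p,q> = -6

Expand the product: p(x)·q(x) = -3*x^2 + 5*x - 2.
∫_{-1}^{1} of each monomial x^k gives [2/(k+1) if k even, 0 if k odd]. Integrating term-by-term (or equivalently evaluating the antiderivative F(x) = -x^3 + 5*x^2/2 - 2*x at the endpoints):
  F(1) − F(−1) = -1/2 − (11/2) = -6.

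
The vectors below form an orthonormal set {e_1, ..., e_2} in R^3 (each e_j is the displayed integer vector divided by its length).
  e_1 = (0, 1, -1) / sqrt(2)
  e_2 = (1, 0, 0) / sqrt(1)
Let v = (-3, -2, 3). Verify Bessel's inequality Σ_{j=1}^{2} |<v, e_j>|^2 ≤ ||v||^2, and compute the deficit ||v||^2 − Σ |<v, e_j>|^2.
Σ |<v, e_j>|^2 = 43/2; ||v||^2 = 22; deficit = 1/2

Write each e_j = u_j / sqrt(<u_j, u_j>) where u_j is the displayed integer vector. Then <v, e_j> = <v, u_j> / sqrt(<u_j, u_j>), so |<v, e_j>|^2 = <v, u_j>^2 / <u_j, u_j>.
Coefficients: <v, e_1> = -5/sqrt(2), <v, e_2> = -3/sqrt(1).
Square and sum: Σ |<v, e_j>|^2 = 43/2.
Compute ||v||^2 = v·v = 22.
Deficit = 22 − 43/2 = 1/2 ≥ 0, confirming Bessel's inequality. (The deficit equals ||v − Σ <v,e_j> e_j||^2, the squared distance from v to span{e_j}.)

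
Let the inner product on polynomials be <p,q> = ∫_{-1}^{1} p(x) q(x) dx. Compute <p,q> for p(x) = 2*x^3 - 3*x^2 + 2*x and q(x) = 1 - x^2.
<p,q> = -4/5

Expand the product: p(x)·q(x) = -2*x^5 + 3*x^4 - 3*x^2 + 2*x.
∫_{-1}^{1} of each monomial x^k gives [2/(k+1) if k even, 0 if k odd]. Integrating term-by-term (or equivalently evaluating the antiderivative F(x) = -x^6/3 + 3*x^5/5 - x^3 + x^2 at the endpoints):
  F(1) − F(−1) = 4/15 − (16/15) = -4/5.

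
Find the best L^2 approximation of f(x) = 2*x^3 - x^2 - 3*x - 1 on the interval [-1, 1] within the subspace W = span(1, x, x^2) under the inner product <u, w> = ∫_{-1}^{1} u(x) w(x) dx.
g(x) = -x^2 - 9*x/5 - 1

The best approximation g ∈ W is the orthogonal projection of f onto W. Writing g = a_0 + a_1 x + a_2 x^2, the coefficients solve the normal equations G · a = b where
  G_{ij} = <φ_i, φ_j> and b_i = <f, φ_i>, with φ_0 = 1, φ_1 = x, φ_2 = x^2.
G =
  [2, 0, 2/3]
  [0, 2/3, 0]
  [2/3, 0, 2/5],
b = (-8/3, -6/5, -16/15).
Solving gives a_0 = -1, a_1 = -9/5, a_2 = -1, so
  g(x) = -x^2 - 9*x/5 - 1.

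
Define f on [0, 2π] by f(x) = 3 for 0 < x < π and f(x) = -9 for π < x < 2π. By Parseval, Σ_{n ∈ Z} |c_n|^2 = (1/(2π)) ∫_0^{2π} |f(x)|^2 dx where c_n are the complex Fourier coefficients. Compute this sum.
Σ |c_n|^2 = 45

Parseval equates the L^2 energy of f (normalised by 1/(2π)) with the ℓ^2 sum of its Fourier coefficients: (1/(2π)) ∫_0^{2π} |f|^2 = Σ |c_n|^2.
Compute the left side: (1/(2π)) [∫_0^π 3^2 dx + ∫_π^{2π} (-9)^2 dx] = (1/(2π)) · (9π + 81π) = (9 + 81)/2 = 45.
So Σ_{n ∈ Z} |c_n|^2 = 45.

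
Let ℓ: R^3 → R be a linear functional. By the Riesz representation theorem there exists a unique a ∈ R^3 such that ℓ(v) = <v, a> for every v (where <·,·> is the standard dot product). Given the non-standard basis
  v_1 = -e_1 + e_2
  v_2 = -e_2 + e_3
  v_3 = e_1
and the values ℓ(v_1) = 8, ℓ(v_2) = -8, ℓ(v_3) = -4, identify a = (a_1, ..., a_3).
a = (-4, 4, -4)

Write a = (a_1, ..., a_3) in the standard basis. For each basis vector v_i, ℓ(v_i) = <v_i, a> is a linear equation in the a_j's. Collect the n equations into a matrix system V a = ℓ, where row i of V is v_i (expressed in the standard basis). Since V is invertible (lower-triangular with 1s on the diagonal, up to permutation), solve by back-substitution:
  V =
[[-1, 1, 0],
 [0, -1, 1],
 [1, 0, 0]]
  V a = (8, -8, -4)
Solving gives a = (-4, 4, -4).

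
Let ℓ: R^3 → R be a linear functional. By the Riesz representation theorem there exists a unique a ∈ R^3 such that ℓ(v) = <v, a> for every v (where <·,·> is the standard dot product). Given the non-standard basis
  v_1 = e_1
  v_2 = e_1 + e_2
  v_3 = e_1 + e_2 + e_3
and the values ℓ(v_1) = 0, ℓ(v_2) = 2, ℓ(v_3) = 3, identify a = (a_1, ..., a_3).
a = (0, 2, 1)

Write a = (a_1, ..., a_3) in the standard basis. For each basis vector v_i, ℓ(v_i) = <v_i, a> is a linear equation in the a_j's. Collect the n equations into a matrix system V a = ℓ, where row i of V is v_i (expressed in the standard basis). Since V is invertible (lower-triangular with 1s on the diagonal, up to permutation), solve by back-substitution:
  V =
[[1, 0, 0],
 [1, 1, 0],
 [1, 1, 1]]
  V a = (0, 2, 3)
Solving gives a = (0, 2, 1).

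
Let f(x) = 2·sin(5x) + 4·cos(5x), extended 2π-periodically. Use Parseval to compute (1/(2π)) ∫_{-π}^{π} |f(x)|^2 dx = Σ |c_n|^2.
Σ |c_n|^2 = 10

Expand |f|^2 and use orthogonality of {sin(nx), cos(mx)} on [-π, π]:
  ∫_{-π}^{π} sin(nx)^2 dx = π, ∫ cos(mx)^2 dx = π, and cross terms integrate to 0.
So ∫_{-π}^{π} f(x)^2 dx = 2^2 · π + 4^2 · π = (4 + 16)π.
Divide by 2π: (4 + 16)/2 = 10.
By Parseval, this equals Σ |c_n|^2.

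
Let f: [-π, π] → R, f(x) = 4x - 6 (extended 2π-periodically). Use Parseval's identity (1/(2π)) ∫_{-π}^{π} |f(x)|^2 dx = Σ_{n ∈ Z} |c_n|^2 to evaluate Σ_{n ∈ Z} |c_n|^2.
Σ |c_n|^2 = 16π^2/3 + 36

Expand and integrate term by term over [-π, π]:
  ∫ (4x)^2 dx = 16·(2π^3/3); ∫ 2·4·(-6)·x dx = 0 (odd integrand); ∫ (-6)^2 dx = 36·2π.
So (1/(2π)) ∫_{-π}^{π} (4x - 6)^2 dx = 16π^2/3 + 36 = 16π^2/3 + 36.
Parseval ⇒ Σ |c_n|^2 = 16π^2/3 + 36.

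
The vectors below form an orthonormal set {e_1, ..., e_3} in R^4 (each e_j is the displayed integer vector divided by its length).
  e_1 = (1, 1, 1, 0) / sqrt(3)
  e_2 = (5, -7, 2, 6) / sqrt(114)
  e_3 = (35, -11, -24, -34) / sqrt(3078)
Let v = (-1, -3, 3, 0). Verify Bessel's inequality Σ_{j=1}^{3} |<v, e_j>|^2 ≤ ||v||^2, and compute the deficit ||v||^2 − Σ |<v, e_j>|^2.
Σ |<v, e_j>|^2 = 515/81; ||v||^2 = 19; deficit = 1024/81

Write each e_j = u_j / sqrt(<u_j, u_j>) where u_j is the displayed integer vector. Then <v, e_j> = <v, u_j> / sqrt(<u_j, u_j>), so |<v, e_j>|^2 = <v, u_j>^2 / <u_j, u_j>.
Coefficients: <v, e_1> = -1/sqrt(3), <v, e_2> = 22/sqrt(114), <v, e_3> = -74/sqrt(3078).
Square and sum: Σ |<v, e_j>|^2 = 515/81.
Compute ||v||^2 = v·v = 19.
Deficit = 19 − 515/81 = 1024/81 ≥ 0, confirming Bessel's inequality. (The deficit equals ||v − Σ <v,e_j> e_j||^2, the squared distance from v to span{e_j}.)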